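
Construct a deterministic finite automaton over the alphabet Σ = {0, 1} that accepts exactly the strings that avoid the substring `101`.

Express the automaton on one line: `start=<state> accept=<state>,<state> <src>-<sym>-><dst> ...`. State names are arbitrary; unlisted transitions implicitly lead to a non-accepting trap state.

Track partial matches of the forbidden pattern `101`. State S3 is a dead state reached once `101` has occurred; every other state accepts. S0 means no part of `101` is currently matched.
4 states suffice.
        0   1  
>* S0   S0  S1 
 * S1   S2  S1 
 * S2   S0  S3 
   S3   S3  S3 
(> = start, * = accepting)

start=S0 accept=S0,S1,S2 S0-0->S0 S0-1->S1 S1-0->S2 S1-1->S1 S2-0->S0 S2-1->S3 S3-0->S3 S3-1->S3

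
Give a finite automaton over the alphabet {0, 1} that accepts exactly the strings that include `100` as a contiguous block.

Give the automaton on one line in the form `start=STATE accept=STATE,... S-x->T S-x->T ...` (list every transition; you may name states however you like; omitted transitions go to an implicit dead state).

States A..C record the length of the longest prefix of `100` that matches the current input suffix. Reaching D means `100` has been seen, and we stay there forever. Accept from D.
With 4 states:
       0  1 
>  A   A  B 
   B   C  B 
   C   D  B 
 * D   D  D 
(> = start, * = accepting)

start=A accept=D A-0->A A-1->B B-0->C B-1->B C-0->D C-1->B D-0->D D-1->D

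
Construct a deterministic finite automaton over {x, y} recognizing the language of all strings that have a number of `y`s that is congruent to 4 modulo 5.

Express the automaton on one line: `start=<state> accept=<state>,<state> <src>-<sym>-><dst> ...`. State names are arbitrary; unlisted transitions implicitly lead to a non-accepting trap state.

start=q0 accept=q4 q0-x->q0 q0-y->q1 q1-x->q1 q1-y->q2 q2-x->q2 q2-y->q3 q3-x->q3 q3-y->q4 q4-x->q4 q4-y->q0

The only thing that matters is how many `y`s have appeared, reduced mod 5. Use one state per residue: q0 for 0, …, q4 for 4. Reading `y` moves to the next residue; anything else stays put. q4 is accepting.
        x   y  
>  q0   q0  q1 
   q1   q1  q2 
   q2   q2  q3 
   q3   q3  q4 
 * q4   q4  q0 
(> = start, * = accepting)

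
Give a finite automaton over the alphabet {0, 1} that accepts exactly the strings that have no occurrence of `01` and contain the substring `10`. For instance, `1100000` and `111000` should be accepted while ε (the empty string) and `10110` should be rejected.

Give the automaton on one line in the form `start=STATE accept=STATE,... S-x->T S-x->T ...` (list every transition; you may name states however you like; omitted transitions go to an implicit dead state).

Handle the two conditions separately and then intersect. One (3 states) tracks partial matches of the forbidden pattern `01`; the other (3 states) tracks whether and how much of `10` has been seen. Each combined state is a pair, one component from each; accept when both components accept.
        0   1  
>  q0   q1  q2 
   q1   q1  q3 
   q2   q4  q2 
   q3   q5  q3 
 * q4   q4  q5 
   q5   q5  q5 
(> = start, * = accepting)

start=q0 accept=q4 q0-0->q1 q0-1->q2 q1-0->q1 q1-1->q3 q2-0->q4 q2-1->q2 q3-0->q5 q3-1->q3 q4-0->q4 q4-1->q5 q5-0->q5 q5-1->q5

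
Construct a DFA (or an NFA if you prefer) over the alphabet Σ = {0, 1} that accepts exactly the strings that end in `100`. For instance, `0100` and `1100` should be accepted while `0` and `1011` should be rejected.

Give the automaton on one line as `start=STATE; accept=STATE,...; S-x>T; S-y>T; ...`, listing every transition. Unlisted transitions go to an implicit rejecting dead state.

start=q0; accept=q3; q0-0>q0; q0-1>q1; q1-0>q2; q1-1>q1; q2-0>q3; q2-1>q1; q3-0>q0; q3-1>q1

Remember how much of `100` the current input suffix matches. State q0 means no match yet; q1 means the last symbol is `1`; q2 means the last 2 symbols are `10`; q3 means the last 3 symbols are `100`. Only q3 accepts. On a mismatch, fall back to the longest proper suffix that is still a prefix of `100`.
A 4-state machine:
        0   1  
>  q0   q0  q1 
   q1   q2  q1 
   q2   q3  q1 
 * q3   q0  q1 
(> = start, * = accepting)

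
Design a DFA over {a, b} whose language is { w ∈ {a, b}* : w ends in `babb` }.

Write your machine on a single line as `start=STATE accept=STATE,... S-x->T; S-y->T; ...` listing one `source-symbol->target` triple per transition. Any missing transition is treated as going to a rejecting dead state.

Remember how much of `babb` the current input suffix matches. State s0 means no match yet; s1 means the last symbol is `b`; s2 means the last 2 symbols are `ba`; s3 means the last 3 symbols are `bab`; s4 means the last 4 symbols are `babb`. Only s4 accepts. On a mismatch, fall back to the longest proper suffix that is still a prefix of `babb`.
A 5-state machine:
        a   b  
>  s0   s0  s1 
   s1   s2  s1 
   s2   s0  s3 
   s3   s2  s4 
 * s4   s2  s1 
(> = start, * = accepting)

start=s0; accept=s4; s0-a->s0; s0-b->s1; s1-a->s2; s1-b->s1; s2-a->s0; s2-b->s3; s3-a->s2; s3-b->s4; s4-a->s2; s4-b->s1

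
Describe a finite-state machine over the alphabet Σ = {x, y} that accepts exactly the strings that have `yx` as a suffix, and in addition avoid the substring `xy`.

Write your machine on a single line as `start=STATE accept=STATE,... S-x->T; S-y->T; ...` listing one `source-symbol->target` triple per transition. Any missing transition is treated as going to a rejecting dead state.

start=S0; accept=S3; S0-x->S1; S0-y->S2; S1-x->S1; S1-y->S1; S2-x->S3; S2-y->S2; S3-x->S1; S3-y->S1

Run two small machines in parallel and take their product. The first has 3 states tracking how much of the suffix `yx` has currently been matched; the second has 3 states tracking partial matches of the forbidden pattern `xy`. A product state is a pair (one from each), accepting exactly when both do. After merging equivalent states the machine shrinks.
4 states suffice.
        x   y  
>  S0   S1  S2 
   S1   S1  S1 
   S2   S3  S2 
 * S3   S1  S1 
(> = start, * = accepting)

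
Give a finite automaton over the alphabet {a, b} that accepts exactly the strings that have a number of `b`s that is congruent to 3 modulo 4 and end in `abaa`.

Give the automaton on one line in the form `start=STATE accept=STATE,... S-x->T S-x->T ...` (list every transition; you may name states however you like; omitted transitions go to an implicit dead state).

Build one automaton per condition and run them in lockstep. The first has 4 states tracking the count of `b`s modulo 4; the second has 5 states tracking how much of the suffix `abaa` has currently been matched. A product state is a pair (one from each), accepting exactly when both do. Minimizing collapses redundant product states.
With 8 states:
        a   b  
>  q0   q0  q1 
   q1   q1  q2 
   q2   q3  q4 
   q3   q3  q5 
   q4   q4  q0 
   q5   q6  q0 
   q6   q7  q0 
 * q7   q4  q0 
(> = start, * = accepting)

start=q0 accept=q7 q0-a->q0 q0-b->q1 q1-a->q1 q1-b->q2 q2-a->q3 q2-b->q4 q3-a->q3 q3-b->q5 q4-a->q4 q4-b->q0 q5-a->q6 q5-b->q0 q6-a->q7 q6-b->q0 q7-a->q4 q7-b->q0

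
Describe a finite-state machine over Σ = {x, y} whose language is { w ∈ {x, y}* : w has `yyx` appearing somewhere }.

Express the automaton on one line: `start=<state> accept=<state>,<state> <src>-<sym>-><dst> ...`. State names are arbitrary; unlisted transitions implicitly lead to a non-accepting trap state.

States S0..S2 record the length of the longest prefix of `yyx` that matches the current input suffix. Reaching S3 means `yyx` has been seen, and we stay there forever. Accept from S3.
        x   y  
>  S0   S0  S1 
   S1   S0  S2 
   S2   S3  S2 
 * S3   S3  S3 
(> = start, * = accepting)

start=S0 accept=S3 S0-x->S0 S0-y->S1 S1-x->S0 S1-y->S2 S2-x->S3 S2-y->S2 S3-x->S3 S3-y->S3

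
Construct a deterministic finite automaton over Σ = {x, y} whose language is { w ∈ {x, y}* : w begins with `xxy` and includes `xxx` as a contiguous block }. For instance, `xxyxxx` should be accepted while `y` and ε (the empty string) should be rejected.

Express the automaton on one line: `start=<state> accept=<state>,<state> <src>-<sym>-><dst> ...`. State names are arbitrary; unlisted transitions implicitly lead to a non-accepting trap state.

Build one automaton per condition and run them in lockstep. The first has 5 states tracking whether the input so far still matches the prefix `xxy`; the second has 4 states tracking whether and how much of `xxx` has been seen. A product state is a pair (one from each), accepting exactly when both do.
With 11 states:
          x    y  
>  q0     q1   q2 
   q1     q3   q2 
   q2     q4   q2 
   q3     q5   q6 
   q4     q7   q2 
   q5     q5   q5 
   q6     q8   q6 
   q7     q5   q2 
   q8     q9   q6 
   q9    q10   q6 
 * q10   q10  q10 
(> = start, * = accepting)

start=q0 accept=q10 q0-x->q1 q0-y->q2 q1-x->q3 q1-y->q2 q2-x->q4 q2-y->q2 q3-x->q5 q3-y->q6 q4-x->q7 q4-y->q2 q5-x->q5 q5-y->q5 q6-x->q8 q6-y->q6 q7-x->q5 q7-y->q2 q8-x->q9 q8-y->q6 q9-x->q10 q9-y->q6 q10-x->q10 q10-y->q10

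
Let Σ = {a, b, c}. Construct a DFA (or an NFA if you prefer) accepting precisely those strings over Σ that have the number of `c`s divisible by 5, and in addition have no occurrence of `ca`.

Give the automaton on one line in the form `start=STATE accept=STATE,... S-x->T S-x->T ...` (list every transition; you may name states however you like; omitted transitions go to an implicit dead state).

Build one automaton per condition and run them in lockstep. One (5 states) tracks the count of `c`s modulo 5; the other (3 states) tracks partial matches of the forbidden pattern `ca`. Each combined state is a pair, one component from each; accept when both components accept. Minimizing collapses redundant product states.
          a    b    c  
>* q0     q0   q0   q1 
   q1     q2   q3   q4 
   q2     q2   q2   q2 
   q3     q3   q3   q4 
   q4     q2   q5   q6 
   q5     q5   q5   q6 
   q6     q2   q7   q8 
   q7     q7   q7   q8 
   q8     q2   q9  q10 
   q9     q9   q9  q10 
 * q10    q2   q0   q1 
(> = start, * = accepting)

start=q0 accept=q0,q10 q0-a->q0 q0-b->q0 q0-c->q1 q1-a->q2 q1-b->q3 q1-c->q4 q2-a->q2 q2-b->q2 q2-c->q2 q3-a->q3 q3-b->q3 q3-c->q4 q4-a->q2 q4-b->q5 q4-c->q6 q5-a->q5 q5-b->q5 q5-c->q6 q6-a->q2 q6-b->q7 q6-c->q8 q7-a->q7 q7-b->q7 q7-c->q8 q8-a->q2 q8-b->q9 q8-c->q10 q9-a->q9 q9-b->q9 q9-c->q10 q10-a->q2 q10-b->q0 q10-c->q1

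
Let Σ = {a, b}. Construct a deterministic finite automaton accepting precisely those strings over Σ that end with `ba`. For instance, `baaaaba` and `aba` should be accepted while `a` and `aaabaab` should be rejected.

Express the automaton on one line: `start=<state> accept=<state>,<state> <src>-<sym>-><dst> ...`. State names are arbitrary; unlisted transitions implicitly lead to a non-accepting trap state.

Remember how much of `ba` the current input suffix matches. State S0 means no match yet; S1 means the last symbol is `b`; S2 means the last 2 symbols are `ba`. Only S2 accepts. On a mismatch, fall back to the longest proper suffix that is still a prefix of `ba`.
With 3 states:
        a   b  
>  S0   S0  S1 
   S1   S2  S1 
 * S2   S0  S1 
(> = start, * = accepting)

start=S0 accept=S2 S0-a->S0 S0-b->S1 S1-a->S2 S1-b->S1 S2-a->S0 S2-b->S1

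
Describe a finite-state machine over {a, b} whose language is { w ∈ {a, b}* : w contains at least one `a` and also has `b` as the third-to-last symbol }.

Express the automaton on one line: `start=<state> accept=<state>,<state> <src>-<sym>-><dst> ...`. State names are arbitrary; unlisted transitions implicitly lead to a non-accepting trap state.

Build one automaton per condition and run them in lockstep. One (3 states) tracks the count of `a`s, saturating at 2; the other (15 states) tracks the last 3 symbols read. Each combined state is a pair, one component from each; accept when both components accept. Equivalent product states are then merged.
11 states suffice.
          a    b  
>  s0     s1   s2 
   s1     s1   s3 
   s2     s4   s5 
   s3     s4   s6 
   s4     s7   s8 
   s5     s9   s5 
   s6     s9  s10 
 * s7     s1   s3 
 * s8     s4   s6 
 * s9     s7   s8 
 * s10    s9  s10 
(> = start, * = accepting)

start=s0 accept=s7,s8,s9,s10 s0-a->s1 s0-b->s2 s1-a->s1 s1-b->s3 s2-a->s4 s2-b->s5 s3-a->s4 s3-b->s6 s4-a->s7 s4-b->s8 s5-a->s9 s5-b->s5 s6-a->s9 s6-b->s10 s7-a->s1 s7-b->s3 s8-a->s4 s8-b->s6 s9-a->s7 s9-b->s8 s10-a->s9 s10-b->s10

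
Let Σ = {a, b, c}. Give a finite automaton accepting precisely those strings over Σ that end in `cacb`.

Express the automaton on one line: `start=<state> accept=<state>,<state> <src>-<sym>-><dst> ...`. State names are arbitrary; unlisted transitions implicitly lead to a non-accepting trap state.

start=s0 accept=s4 s0-a->s0 s0-b->s0 s0-c->s1 s1-a->s2 s1-b->s0 s1-c->s1 s2-a->s0 s2-b->s0 s2-c->s3 s3-a->s2 s3-b->s4 s3-c->s1 s4-a->s0 s4-b->s0 s4-c->s1

Remember how much of `cacb` the current input suffix matches. State s0 means no match yet; s1 means the last symbol is `c`; s2 means the last 2 symbols are `ca`; s3 means the last 3 symbols are `cac`; s4 means the last 4 symbols are `cacb`. Only s4 accepts. On a mismatch, fall back to the longest proper suffix that is still a prefix of `cacb`.
        a   b   c  
>  s0   s0  s0  s1 
   s1   s2  s0  s1 
   s2   s0  s0  s3 
   s3   s2  s4  s1 
 * s4   s0  s0  s1 
(> = start, * = accepting)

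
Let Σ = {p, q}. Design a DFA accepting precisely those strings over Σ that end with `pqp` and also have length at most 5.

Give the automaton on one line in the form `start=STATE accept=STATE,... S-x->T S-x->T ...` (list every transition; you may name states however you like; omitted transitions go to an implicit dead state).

Build one automaton per condition and run them in lockstep. One (4 states) tracks how much of the suffix `pqp` has currently been matched; the other (7 states) tracks the input length, saturating at 6. Each combined state is a pair, one component from each; accept when both components accept. After merging equivalent states the machine shrinks.
With 11 states:
          p    q  
>  S0     S1   S2 
   S1     S3   S4 
   S2     S3   S5 
   S3     S6   S7 
   S4     S8   S9 
   S5     S6   S9 
   S6     S9   S7 
   S7    S10   S9 
 * S8     S9   S7 
   S9     S9   S9 
 * S10    S9   S9 
(> = start, * = accepting)

start=S0 accept=S8,S10 S0-p->S1 S0-q->S2 S1-p->S3 S1-q->S4 S2-p->S3 S2-q->S5 S3-p->S6 S3-q->S7 S4-p->S8 S4-q->S9 S5-p->S6 S5-q->S9 S6-p->S9 S6-q->S7 S7-p->S10 S7-q->S9 S8-p->S9 S8-q->S7 S9-p->S9 S9-q->S9 S10-p->S9 S10-q->S9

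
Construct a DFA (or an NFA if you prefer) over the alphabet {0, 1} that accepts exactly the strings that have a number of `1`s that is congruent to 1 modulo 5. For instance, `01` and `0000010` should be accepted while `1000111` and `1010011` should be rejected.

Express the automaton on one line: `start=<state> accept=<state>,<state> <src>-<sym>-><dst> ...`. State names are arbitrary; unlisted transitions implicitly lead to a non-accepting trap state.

Keep the running count of `1`s modulo 5: each `1` advances along the cycle q0 → q1 → q2 → q3 → q4 → q0 while other symbols loop. Accept at q1.
5 states suffice.
        0   1  
>  q0   q0  q1 
 * q1   q1  q2 
   q2   q2  q3 
   q3   q3  q4 
   q4   q4  q0 
(> = start, * = accepting)

start=q0 accept=q1 q0-0->q0 q0-1->q1 q1-0->q1 q1-1->q2 q2-0->q2 q2-1->q3 q3-0->q3 q3-1->q4 q4-0->q4 q4-1->q0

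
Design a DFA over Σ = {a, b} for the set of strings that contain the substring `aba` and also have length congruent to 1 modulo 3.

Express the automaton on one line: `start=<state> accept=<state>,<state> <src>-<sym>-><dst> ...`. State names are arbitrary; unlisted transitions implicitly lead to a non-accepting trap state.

Handle the two conditions separately and then intersect. One (4 states) tracks whether and how much of `aba` has been seen; the other (3 states) tracks the input length modulo 3. Each combined state is a pair, one component from each; accept when both components accept.
          a    b  
>  S0     S1   S2 
   S1     S3   S4 
   S2     S3   S5 
   S3     S6   S7 
   S4     S8   S0 
   S5     S6   S0 
   S6     S1   S9 
   S7    S10   S2 
   S8    S10  S10 
   S9    S11   S5 
 * S10   S11  S11 
   S11    S8   S8 
(> = start, * = accepting)

start=S0 accept=S10 S0-a->S1 S0-b->S2 S1-a->S3 S1-b->S4 S2-a->S3 S2-b->S5 S3-a->S6 S3-b->S7 S4-a->S8 S4-b->S0 S5-a->S6 S5-b->S0 S6-a->S1 S6-b->S9 S7-a->S10 S7-b->S2 S8-a->S10 S8-b->S10 S9-a->S11 S9-b->S5 S10-a->S11 S10-b->S11 S11-a->S8 S11-b->S8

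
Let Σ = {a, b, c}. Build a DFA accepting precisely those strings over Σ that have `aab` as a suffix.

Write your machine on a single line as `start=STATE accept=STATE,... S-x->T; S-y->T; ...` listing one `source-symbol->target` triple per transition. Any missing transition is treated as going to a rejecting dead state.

Let each state record the length of the longest suffix of the input read so far that is also a prefix of `aab`. q1 means the last symbol is `a`; q2 means the last 2 symbols are `aa`; q3 means the last 3 symbols are `aab`. Accept only at q3, where the string currently ends in `aab`.
        a   b   c  
>  q0   q1  q0  q0 
   q1   q2  q0  q0 
   q2   q2  q3  q0 
 * q3   q1  q0  q0 
(> = start, * = accepting)

start=q0; accept=q3; q0-a->q1; q0-b->q0; q0-c->q0; q1-a->q2; q1-b->q0; q1-c->q0; q2-a->q2; q2-b->q3; q2-c->q0; q3-a->q1; q3-b->q0; q3-c->q0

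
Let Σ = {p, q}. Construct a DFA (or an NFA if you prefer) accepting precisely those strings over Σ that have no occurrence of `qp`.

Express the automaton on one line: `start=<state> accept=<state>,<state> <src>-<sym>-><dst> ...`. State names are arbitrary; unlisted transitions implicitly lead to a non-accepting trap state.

start=s0 accept=s0,s1 s0-p->s0 s0-q->s1 s1-p->s2 s1-q->s1 s2-p->s2 s2-q->s2

Track partial matches of the forbidden pattern `qp`. State s2 is a dead state reached once `qp` has occurred; every other state accepts. s0 means no part of `qp` is currently matched.
3 states suffice.
        p   q  
>* s0   s0  s1 
 * s1   s2  s1 
   s2   s2  s2 
(> = start, * = accepting)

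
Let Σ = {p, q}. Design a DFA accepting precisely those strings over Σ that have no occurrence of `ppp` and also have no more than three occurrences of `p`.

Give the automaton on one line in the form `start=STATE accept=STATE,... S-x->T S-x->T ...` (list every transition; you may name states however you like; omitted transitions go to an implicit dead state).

Handle the two conditions separately and then intersect. The first has 4 states tracking partial matches of the forbidden pattern `ppp`; the second has 5 states tracking the count of `p`s, saturating at 4. A product state is a pair (one from each), accepting exactly when both do. Minimizing collapses redundant product states.
7 states suffice.
        p   q  
>* S0   S1  S0 
 * S1   S2  S3 
 * S2   S4  S5 
 * S3   S5  S3 
   S4   S4  S4 
 * S5   S6  S5 
 * S6   S4  S6 
(> = start, * = accepting)

start=S0 accept=S0,S1,S2,S3,S5,S6 S0-p->S1 S0-q->S0 S1-p->S2 S1-q->S3 S2-p->S4 S2-q->S5 S3-p->S5 S3-q->S3 S4-p->S4 S4-q->S4 S5-p->S6 S5-q->S5 S6-p->S4 S6-q->S6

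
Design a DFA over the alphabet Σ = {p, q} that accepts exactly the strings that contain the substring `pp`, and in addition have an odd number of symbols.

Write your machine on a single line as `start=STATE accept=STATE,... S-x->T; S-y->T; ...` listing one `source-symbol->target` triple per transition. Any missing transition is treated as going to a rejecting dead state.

start=s0; accept=s5; s0-p->s1; s0-q->s2; s1-p->s3; s1-q->s0; s2-p->s4; s2-q->s0; s3-p->s5; s3-q->s5; s4-p->s5; s4-q->s2; s5-p->s3; s5-q->s3

Run two small machines in parallel and take their product. The first has 3 states tracking whether and how much of `pp` has been seen; the second has 2 states tracking the input length modulo 2. A product state is a pair (one from each), accepting exactly when both do.
6 states suffice.
        p   q  
>  s0   s1  s2 
   s1   s3  s0 
   s2   s4  s0 
   s3   s5  s5 
   s4   s5  s2 
 * s5   s3  s3 
(> = start, * = accepting)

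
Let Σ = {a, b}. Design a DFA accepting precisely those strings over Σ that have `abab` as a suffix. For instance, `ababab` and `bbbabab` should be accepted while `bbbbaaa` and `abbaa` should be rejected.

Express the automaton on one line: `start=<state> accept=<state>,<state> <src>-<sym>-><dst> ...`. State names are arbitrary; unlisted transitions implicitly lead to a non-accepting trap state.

start=q0 accept=q4 q0-a->q1 q0-b->q0 q1-a->q1 q1-b->q2 q2-a->q3 q2-b->q0 q3-a->q1 q3-b->q4 q4-a->q3 q4-b->q0

Let each state record the length of the longest suffix of the input read so far that is also a prefix of `abab`. q1 means the last symbol is `a`; q2 means the last 2 symbols are `ab`; q3 means the last 3 symbols are `aba`; q4 means the last 4 symbols are `abab`. Accept only at q4, where the string currently ends in `abab`.
A 5-state machine:
        a   b  
>  q0   q1  q0 
   q1   q1  q2 
   q2   q3  q0 
   q3   q1  q4 
 * q4   q3  q0 
(> = start, * = accepting)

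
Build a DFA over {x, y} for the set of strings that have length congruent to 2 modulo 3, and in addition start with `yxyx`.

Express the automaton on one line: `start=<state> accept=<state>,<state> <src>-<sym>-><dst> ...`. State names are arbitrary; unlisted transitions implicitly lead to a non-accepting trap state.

start=q0 accept=q8 q0-x->q1 q0-y->q2 q1-x->q3 q1-y->q3 q2-x->q4 q2-y->q3 q3-x->q5 q3-y->q5 q4-x->q5 q4-y->q6 q5-x->q1 q5-y->q1 q6-x->q7 q6-y->q1 q7-x->q8 q7-y->q8 q8-x->q9 q8-y->q9 q9-x->q7 q9-y->q7

Run two small machines in parallel and take their product. The first has 3 states tracking the input length modulo 3; the second has 6 states tracking whether the input so far still matches the prefix `yxyx`. A product state is a pair (one from each), accepting exactly when both do.
With 10 states:
        x   y  
>  q0   q1  q2 
   q1   q3  q3 
   q2   q4  q3 
   q3   q5  q5 
   q4   q5  q6 
   q5   q1  q1 
   q6   q7  q1 
   q7   q8  q8 
 * q8   q9  q9 
   q9   q7  q7 
(> = start, * = accepting)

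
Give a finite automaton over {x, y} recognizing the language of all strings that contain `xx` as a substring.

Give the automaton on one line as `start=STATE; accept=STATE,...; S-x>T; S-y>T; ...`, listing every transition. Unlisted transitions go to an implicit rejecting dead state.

Track how much of `xx` has been matched so far: state q0 is no progress, q2 is the absorbing accept state reached once `xx` has occurred. Intermediate states record partial matches; on a mismatch, fall back to the longest reusable overlap.
A 3-state machine:
        x   y  
>  q0   q1  q0 
   q1   q2  q0 
 * q2   q2  q2 
(> = start, * = accepting)

start=q0; accept=q2; q0-x>q1; q0-y>q0; q1-x>q2; q1-y>q0; q2-x>q2; q2-y>q2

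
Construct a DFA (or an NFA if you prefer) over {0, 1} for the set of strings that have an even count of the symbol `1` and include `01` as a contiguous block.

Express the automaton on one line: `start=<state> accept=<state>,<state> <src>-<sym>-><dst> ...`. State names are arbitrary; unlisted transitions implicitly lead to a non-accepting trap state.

Build one automaton per condition and run them in lockstep. The first has 2 states tracking the count of `1`s modulo 2; the second has 3 states tracking whether and how much of `01` has been seen. A product state is a pair (one from each), accepting exactly when both do. Minimizing collapses redundant product states.
       0  1 
>  A   B  C 
   B   B  D 
   C   D  A 
   D   D  E 
 * E   E  D 
(> = start, * = accepting)

start=A accept=E A-0->B A-1->C B-0->B B-1->D C-0->D C-1->A D-0->D D-1->E E-0->E E-1->D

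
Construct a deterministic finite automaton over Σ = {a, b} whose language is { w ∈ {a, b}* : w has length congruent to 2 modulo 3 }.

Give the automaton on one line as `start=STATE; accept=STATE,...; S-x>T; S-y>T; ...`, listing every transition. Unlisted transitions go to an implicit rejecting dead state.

Count input length modulo 3: every symbol advances one step around the cycle q0 → q1 → q2 → q0. Accept at q2.
        a   b  
>  q0   q1  q1 
   q1   q2  q2 
 * q2   q0  q0 
(> = start, * = accepting)

start=q0; accept=q2; q0-a>q1; q0-b>q1; q1-a>q2; q1-b>q2; q2-a>q0; q2-b>q0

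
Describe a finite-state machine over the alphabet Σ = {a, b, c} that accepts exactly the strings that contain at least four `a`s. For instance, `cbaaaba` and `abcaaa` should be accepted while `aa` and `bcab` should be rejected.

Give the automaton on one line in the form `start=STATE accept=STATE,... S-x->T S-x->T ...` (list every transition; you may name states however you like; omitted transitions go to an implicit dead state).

Count `a`s, saturating at 5: states q0 through q4 mean 0 through 4 `a`s seen; q5 means more than 4. Each `a` increments (capped at q5); other symbols loop. Accept from {q4, q5}.
6 states suffice.
        a   b   c  
>  q0   q1  q0  q0 
   q1   q2  q1  q1 
   q2   q3  q2  q2 
   q3   q4  q3  q3 
 * q4   q5  q4  q4 
 * q5   q5  q5  q5 
(> = start, * = accepting)

start=q0 accept=q4,q5 q0-a->q1 q0-b->q0 q0-c->q0 q1-a->q2 q1-b->q1 q1-c->q1 q2-a->q3 q2-b->q2 q2-c->q2 q3-a->q4 q3-b->q3 q3-c->q3 q4-a->q5 q4-b->q4 q4-c->q4 q5-a->q5 q5-b->q5 q5-c->q5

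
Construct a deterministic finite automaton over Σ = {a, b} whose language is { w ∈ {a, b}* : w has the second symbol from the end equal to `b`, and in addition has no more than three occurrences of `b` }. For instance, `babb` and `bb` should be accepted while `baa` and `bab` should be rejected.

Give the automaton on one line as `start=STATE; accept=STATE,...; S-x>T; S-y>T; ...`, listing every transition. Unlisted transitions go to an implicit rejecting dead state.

Handle the two conditions separately and then intersect. The first has 7 states tracking the last 2 symbols read; the second has 5 states tracking the count of `b`s, saturating at 4. A product state is a pair (one from each), accepting exactly when both do.
          a    b  
>  q0     q1   q2 
   q1     q3   q4 
   q2     q5   q6 
   q3     q3   q4 
   q4     q5   q6 
 * q5     q7   q8 
 * q6     q9  q10 
   q7     q7   q8 
   q8     q9  q10 
 * q9    q11  q12 
 * q10   q13  q14 
   q11   q11  q12 
   q12   q13  q14 
 * q13   q15  q16 
   q14   q17  q14 
   q15   q15  q16 
   q16   q17  q14 
   q17   q18  q16 
   q18   q18  q16 
(> = start, * = accepting)

start=q0; accept=q5,q6,q9,q10,q13; q0-a>q1; q0-b>q2; q1-a>q3; q1-b>q4; q2-a>q5; q2-b>q6; q3-a>q3; q3-b>q4; q4-a>q5; q4-b>q6; q5-a>q7; q5-b>q8; q6-a>q9; q6-b>q10; q7-a>q7; q7-b>q8; q8-a>q9; q8-b>q10; q9-a>q11; q9-b>q12; q10-a>q13; q10-b>q14; q11-a>q11; q11-b>q12; q12-a>q13; q12-b>q14; q13-a>q15; q13-b>q16; q14-a>q17; q14-b>q14; q15-a>q15; q15-b>q16; q16-a>q17; q16-b>q14; q17-a>q18; q17-b>q16; q18-a>q18; q18-b>q16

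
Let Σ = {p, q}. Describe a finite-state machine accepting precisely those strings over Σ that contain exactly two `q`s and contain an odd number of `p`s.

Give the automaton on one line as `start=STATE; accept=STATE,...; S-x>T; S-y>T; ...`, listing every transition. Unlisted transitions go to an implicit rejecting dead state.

Build one automaton per condition and run them in lockstep. One (4 states) tracks the count of `q`s, saturating at 3; the other (2 states) tracks the count of `p`s modulo 2. Each combined state is a pair, one component from each; accept when both components accept. Equivalent product states are then merged.
        p   q  
>  s0   s1  s2 
   s1   s0  s3 
   s2   s3  s4 
   s3   s2  s5 
   s4   s5  s6 
 * s5   s4  s6 
   s6   s6  s6 
(> = start, * = accepting)

start=s0; accept=s5; s0-p>s1; s0-q>s2; s1-p>s0; s1-q>s3; s2-p>s3; s2-q>s4; s3-p>s2; s3-q>s5; s4-p>s5; s4-q>s6; s5-p>s4; s5-q>s6; s6-p>s6; s6-q>s6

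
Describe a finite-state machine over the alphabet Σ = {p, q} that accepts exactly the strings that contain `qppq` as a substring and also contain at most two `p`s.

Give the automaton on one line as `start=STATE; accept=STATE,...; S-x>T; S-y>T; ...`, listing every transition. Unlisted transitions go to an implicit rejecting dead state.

Build one automaton per condition and run them in lockstep. One (5 states) tracks whether and how much of `qppq` has been seen; the other (4 states) tracks the count of `p`s, saturating at 3. Each combined state is a pair, one component from each; accept when both components accept. Minimizing collapses redundant product states.
A 6-state machine:
        p   q  
>  s0   s1  s2 
   s1   s1  s1 
   s2   s3  s2 
   s3   s4  s1 
   s4   s1  s5 
 * s5   s1  s5 
(> = start, * = accepting)

start=s0; accept=s5; s0-p>s1; s0-q>s2; s1-p>s1; s1-q>s1; s2-p>s3; s2-q>s2; s3-p>s4; s3-q>s1; s4-p>s1; s4-q>s5; s5-p>s1; s5-q>s5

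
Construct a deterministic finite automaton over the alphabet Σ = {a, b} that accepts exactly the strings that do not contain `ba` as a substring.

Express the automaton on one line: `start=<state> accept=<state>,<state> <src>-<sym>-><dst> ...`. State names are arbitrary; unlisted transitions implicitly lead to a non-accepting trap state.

start=q0 accept=q0,q1 q0-a->q0 q0-b->q1 q1-a->q2 q1-b->q1 q2-a->q2 q2-b->q2

This is the complement of 'contains `ba`'. Use the same substring-matching states — q0 through q2 holding how much of `ba` has just been matched — but flip the accepting set: everything except the trap q2 accepts.
        a   b  
>* q0   q0  q1 
 * q1   q2  q1 
   q2   q2  q2 
(> = start, * = accepting)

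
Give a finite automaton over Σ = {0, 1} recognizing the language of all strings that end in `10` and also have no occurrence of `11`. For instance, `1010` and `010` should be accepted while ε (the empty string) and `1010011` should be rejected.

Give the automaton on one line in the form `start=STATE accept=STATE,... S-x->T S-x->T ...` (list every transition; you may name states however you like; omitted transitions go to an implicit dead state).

Build one automaton per condition and run them in lockstep. One (3 states) tracks how much of the suffix `10` has currently been matched; the other (3 states) tracks partial matches of the forbidden pattern `11`. Each combined state is a pair, one component from each; accept when both components accept. After merging equivalent states the machine shrinks.
With 4 states:
        0   1  
>  q0   q0  q1 
   q1   q2  q3 
 * q2   q0  q1 
   q3   q3  q3 
(> = start, * = accepting)

start=q0 accept=q2 q0-0->q0 q0-1->q1 q1-0->q2 q1-1->q3 q2-0->q0 q2-1->q1 q3-0->q3 q3-1->q3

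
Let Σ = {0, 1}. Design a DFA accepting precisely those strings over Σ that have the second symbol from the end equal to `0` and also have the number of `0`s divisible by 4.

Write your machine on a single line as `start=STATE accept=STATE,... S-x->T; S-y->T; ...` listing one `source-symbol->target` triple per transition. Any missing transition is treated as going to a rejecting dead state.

start=s0; accept=s11,s16; s0-0->s1; s0-1->s2; s1-0->s3; s1-1->s4; s2-0->s5; s2-1->s6; s3-0->s7; s3-1->s8; s4-0->s9; s4-1->s10; s5-0->s3; s5-1->s4; s6-0->s5; s6-1->s6; s7-0->s11; s7-1->s12; s8-0->s13; s8-1->s14; s9-0->s7; s9-1->s8; s10-0->s9; s10-1->s10; s11-0->s15; s11-1->s16; s12-0->s17; s12-1->s18; s13-0->s11; s13-1->s12; s14-0->s13; s14-1->s14; s15-0->s3; s15-1->s4; s16-0->s5; s16-1->s6; s17-0->s15; s17-1->s16; s18-0->s17; s18-1->s18

Build one automaton per condition and run them in lockstep. One (7 states) tracks the last 2 symbols read; the other (4 states) tracks the count of `0`s modulo 4. Each combined state is a pair, one component from each; accept when both components accept.
          0    1  
>  s0     s1   s2 
   s1     s3   s4 
   s2     s5   s6 
   s3     s7   s8 
   s4     s9  s10 
   s5     s3   s4 
   s6     s5   s6 
   s7    s11  s12 
   s8    s13  s14 
   s9     s7   s8 
   s10    s9  s10 
 * s11   s15  s16 
   s12   s17  s18 
   s13   s11  s12 
   s14   s13  s14 
   s15    s3   s4 
 * s16    s5   s6 
   s17   s15  s16 
   s18   s17  s18 
(> = start, * = accepting)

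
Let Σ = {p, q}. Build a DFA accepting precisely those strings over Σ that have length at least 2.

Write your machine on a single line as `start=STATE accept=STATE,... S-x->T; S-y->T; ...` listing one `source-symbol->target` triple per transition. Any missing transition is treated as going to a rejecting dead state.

Count input length up to 3: every symbol moves from S0 toward S3, which means 'more than 2' and absorbs. Accept from {S2, S3}.
        p   q  
>  S0   S1  S1 
   S1   S2  S2 
 * S2   S3  S3 
 * S3   S3  S3 
(> = start, * = accepting)

start=S0; accept=S2,S3; S0-p->S1; S0-q->S1; S1-p->S2; S1-q->S2; S2-p->S3; S2-q->S3; S3-p->S3; S3-q->S3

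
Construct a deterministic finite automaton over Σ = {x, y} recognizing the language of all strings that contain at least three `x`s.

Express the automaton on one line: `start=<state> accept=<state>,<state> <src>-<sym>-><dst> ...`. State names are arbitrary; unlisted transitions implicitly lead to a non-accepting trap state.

Only the number of `x`s matters, and only up to 4. Make a chain s0 → s1 → s2 → s3 → s4 advanced by each `x` (with s4 absorbing); every other symbol self-loops. The accepting set is {s3, s4}.
        x   y  
>  s0   s1  s0 
   s1   s2  s1 
   s2   s3  s2 
 * s3   s4  s3 
 * s4   s4  s4 
(> = start, * = accepting)

start=s0 accept=s3,s4 s0-x->s1 s0-y->s0 s1-x->s2 s1-y->s1 s2-x->s3 s2-y->s2 s3-x->s4 s3-y->s3 s4-x->s4 s4-y->s4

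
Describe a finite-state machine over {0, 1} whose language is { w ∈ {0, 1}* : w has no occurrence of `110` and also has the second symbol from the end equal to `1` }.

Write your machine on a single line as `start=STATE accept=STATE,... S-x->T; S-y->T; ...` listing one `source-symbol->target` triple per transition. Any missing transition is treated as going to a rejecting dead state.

Run two small machines in parallel and take their product. The first has 4 states tracking partial matches of the forbidden pattern `110`; the second has 7 states tracking the last 2 symbols read. A product state is a pair (one from each), accepting exactly when both do.
An 11-state machine:
          0    1  
>  q0     q1   q2 
   q1     q3   q4 
   q2     q5   q6 
   q3     q3   q4 
   q4     q5   q6 
 * q5     q3   q4 
 * q6     q7   q6 
   q7     q8   q9 
   q8     q8   q9 
   q9     q7  q10 
   q10    q7  q10 
(> = start, * = accepting)

start=q0; accept=q5,q6; q0-0->q1; q0-1->q2; q1-0->q3; q1-1->q4; q2-0->q5; q2-1->q6; q3-0->q3; q3-1->q4; q4-0->q5; q4-1->q6; q5-0->q3; q5-1->q4; q6-0->q7; q6-1->q6; q7-0->q8; q7-1->q9; q8-0->q8; q8-1->q9; q9-0->q7; q9-1->q10; q10-0->q7; q10-1->q10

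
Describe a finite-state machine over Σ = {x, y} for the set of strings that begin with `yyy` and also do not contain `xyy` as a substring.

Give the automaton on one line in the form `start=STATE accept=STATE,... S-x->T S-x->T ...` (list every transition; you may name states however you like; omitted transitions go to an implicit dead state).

Handle the two conditions separately and then intersect. The first has 5 states tracking whether the input so far still matches the prefix `yyy`; the second has 4 states tracking partial matches of the forbidden pattern `xyy`. A product state is a pair (one from each), accepting exactly when both do. After merging equivalent states the machine shrinks.
       x  y 
>  A   B  C 
   B   B  B 
   C   B  D 
   D   B  E 
 * E   F  E 
 * F   F  G 
 * G   F  B 
(> = start, * = accepting)

start=A accept=E,F,G A-x->B A-y->C B-x->B B-y->B C-x->B C-y->D D-x->B D-y->E E-x->F E-y->E F-x->F F-y->G G-x->F G-y->B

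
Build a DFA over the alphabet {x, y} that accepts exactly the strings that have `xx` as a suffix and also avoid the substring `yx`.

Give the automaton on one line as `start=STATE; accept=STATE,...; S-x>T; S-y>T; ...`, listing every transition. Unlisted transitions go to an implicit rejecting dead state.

Run two small machines in parallel and take their product. The first has 3 states tracking how much of the suffix `xx` has currently been matched; the second has 3 states tracking partial matches of the forbidden pattern `yx`. A product state is a pair (one from each), accepting exactly when both do.
        x   y  
>  S0   S1  S2 
   S1   S3  S2 
   S2   S4  S2 
 * S3   S3  S2 
   S4   S5  S6 
   S5   S5  S6 
   S6   S4  S6 
(> = start, * = accepting)

start=S0; accept=S3; S0-x>S1; S0-y>S2; S1-x>S3; S1-y>S2; S2-x>S4; S2-y>S2; S3-x>S3; S3-y>S2; S4-x>S5; S4-y>S6; S5-x>S5; S5-y>S6; S6-x>S4; S6-y>S6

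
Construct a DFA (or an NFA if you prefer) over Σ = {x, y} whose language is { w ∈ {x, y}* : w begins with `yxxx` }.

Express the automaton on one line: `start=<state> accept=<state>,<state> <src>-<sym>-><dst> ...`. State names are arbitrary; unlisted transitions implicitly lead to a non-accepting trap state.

Check the first 4 symbols one by one: A through D record how many have matched `yxxx` so far; any wrong symbol goes to the dead state F. After all 4 match we enter the accepting sink E.
6 states suffice.
       x  y 
>  A   F  B 
   B   C  F 
   C   D  F 
   D   E  F 
 * E   E  E 
   F   F  F 
(> = start, * = accepting)

start=A accept=E A-x->F A-y->B B-x->C B-y->F C-x->D C-y->F D-x->E D-y->F E-x->E E-y->E F-x->F F-y->F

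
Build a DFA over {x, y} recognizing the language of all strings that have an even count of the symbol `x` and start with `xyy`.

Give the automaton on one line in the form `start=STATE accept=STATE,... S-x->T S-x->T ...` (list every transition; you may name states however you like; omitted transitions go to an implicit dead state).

Run two small machines in parallel and take their product. The first has 2 states tracking the count of `x`s modulo 2; the second has 5 states tracking whether the input so far still matches the prefix `xyy`. A product state is a pair (one from each), accepting exactly when both do. Minimizing collapses redundant product states.
With 6 states:
        x   y  
>  s0   s1  s2 
   s1   s2  s3 
   s2   s2  s2 
   s3   s2  s4 
   s4   s5  s4 
 * s5   s4  s5 
(> = start, * = accepting)

start=s0 accept=s5 s0-x->s1 s0-y->s2 s1-x->s2 s1-y->s3 s2-x->s2 s2-y->s2 s3-x->s2 s3-y->s4 s4-x->s5 s4-y->s4 s5-x->s4 s5-y->s5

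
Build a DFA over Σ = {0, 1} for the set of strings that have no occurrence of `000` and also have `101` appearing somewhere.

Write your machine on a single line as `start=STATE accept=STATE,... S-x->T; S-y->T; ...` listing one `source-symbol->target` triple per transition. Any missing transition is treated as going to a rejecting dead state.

start=q0; accept=q6,q8,q10; q0-0->q1; q0-1->q2; q1-0->q3; q1-1->q2; q2-0->q4; q2-1->q2; q3-0->q5; q3-1->q2; q4-0->q3; q4-1->q6; q5-0->q5; q5-1->q7; q6-0->q8; q6-1->q6; q7-0->q9; q7-1->q7; q8-0->q10; q8-1->q6; q9-0->q5; q9-1->q11; q10-0->q11; q10-1->q6; q11-0->q11; q11-1->q11

Build one automaton per condition and run them in lockstep. One (4 states) tracks partial matches of the forbidden pattern `000`; the other (4 states) tracks whether and how much of `101` has been seen. Each combined state is a pair, one component from each; accept when both components accept.
With 12 states:
          0    1  
>  q0     q1   q2 
   q1     q3   q2 
   q2     q4   q2 
   q3     q5   q2 
   q4     q3   q6 
   q5     q5   q7 
 * q6     q8   q6 
   q7     q9   q7 
 * q8    q10   q6 
   q9     q5  q11 
 * q10   q11   q6 
   q11   q11  q11 
(> = start, * = accepting)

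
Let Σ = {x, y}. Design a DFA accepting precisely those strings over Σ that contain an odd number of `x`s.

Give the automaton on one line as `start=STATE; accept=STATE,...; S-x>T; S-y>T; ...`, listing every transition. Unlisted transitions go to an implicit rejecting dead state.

start=q0; accept=q1; q0-x>q1; q0-y>q0; q1-x>q0; q1-y>q1

Keep the running count of `x`s modulo 2: each `x` advances along the cycle q0 → q1 → q0 while other symbols loop. Accept at q1.
2 states suffice.
        x   y  
>  q0   q1  q0 
 * q1   q0  q1 
(> = start, * = accepting)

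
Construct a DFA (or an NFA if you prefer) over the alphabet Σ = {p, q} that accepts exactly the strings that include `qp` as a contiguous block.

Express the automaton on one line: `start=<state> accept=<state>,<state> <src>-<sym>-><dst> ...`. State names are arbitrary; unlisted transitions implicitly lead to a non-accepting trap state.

States S0..S1 record the length of the longest prefix of `qp` that matches the current input suffix. Reaching S2 means `qp` has been seen, and we stay there forever. Accept from S2.
        p   q  
>  S0   S0  S1 
   S1   S2  S1 
 * S2   S2  S2 
(> = start, * = accepting)

start=S0 accept=S2 S0-p->S0 S0-q->S1 S1-p->S2 S1-q->S1 S2-p->S2 S2-q->S2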